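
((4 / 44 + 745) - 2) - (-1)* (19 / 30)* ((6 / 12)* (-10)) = 48835 / 66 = 739.92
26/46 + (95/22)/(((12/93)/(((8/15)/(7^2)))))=34568/37191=0.93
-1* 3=-3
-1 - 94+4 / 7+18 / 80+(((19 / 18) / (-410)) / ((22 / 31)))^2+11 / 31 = -536841610756823 / 5720287003200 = -93.85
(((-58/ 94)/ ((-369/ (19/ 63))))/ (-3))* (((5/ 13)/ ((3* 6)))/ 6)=-2755/ 4602069108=-0.00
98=98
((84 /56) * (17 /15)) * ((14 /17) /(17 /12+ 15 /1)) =84 /985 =0.09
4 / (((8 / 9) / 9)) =81 / 2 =40.50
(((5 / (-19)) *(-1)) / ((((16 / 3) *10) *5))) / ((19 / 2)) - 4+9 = 144403 / 28880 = 5.00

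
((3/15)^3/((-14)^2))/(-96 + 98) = 1/49000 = 0.00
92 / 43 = 2.14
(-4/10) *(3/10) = -3/25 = -0.12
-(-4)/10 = 2/5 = 0.40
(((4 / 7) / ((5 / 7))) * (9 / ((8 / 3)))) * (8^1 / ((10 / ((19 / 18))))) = 57 / 25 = 2.28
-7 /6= -1.17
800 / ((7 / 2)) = 1600 / 7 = 228.57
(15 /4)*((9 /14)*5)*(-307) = -207225 /56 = -3700.45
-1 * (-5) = 5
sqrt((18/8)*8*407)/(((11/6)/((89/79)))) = 52.60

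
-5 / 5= -1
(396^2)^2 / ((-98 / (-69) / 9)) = 7635585564288 / 49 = 155828276822.20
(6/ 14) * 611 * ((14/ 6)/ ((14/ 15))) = 9165/ 14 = 654.64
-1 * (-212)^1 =212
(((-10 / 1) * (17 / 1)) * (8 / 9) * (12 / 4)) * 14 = -19040 / 3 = -6346.67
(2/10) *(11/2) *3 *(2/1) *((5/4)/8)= 33/32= 1.03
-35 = -35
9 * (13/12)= 39/4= 9.75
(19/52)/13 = 19/676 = 0.03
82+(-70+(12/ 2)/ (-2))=9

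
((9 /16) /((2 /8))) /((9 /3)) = 3 /4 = 0.75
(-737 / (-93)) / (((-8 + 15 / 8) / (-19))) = 112024 / 4557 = 24.58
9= 9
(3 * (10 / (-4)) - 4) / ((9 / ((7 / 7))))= -23 / 18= -1.28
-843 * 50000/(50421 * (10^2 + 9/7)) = -14050000/1702309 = -8.25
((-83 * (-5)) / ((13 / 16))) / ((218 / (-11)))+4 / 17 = -615172 / 24089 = -25.54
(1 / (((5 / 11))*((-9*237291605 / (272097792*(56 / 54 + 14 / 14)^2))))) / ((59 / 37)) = -0.73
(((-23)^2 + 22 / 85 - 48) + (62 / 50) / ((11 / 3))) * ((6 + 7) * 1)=29269058 / 4675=6260.76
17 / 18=0.94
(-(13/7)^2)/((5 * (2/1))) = -169/490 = -0.34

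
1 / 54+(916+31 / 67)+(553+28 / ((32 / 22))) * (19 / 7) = 2469.73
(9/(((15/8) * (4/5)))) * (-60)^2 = 21600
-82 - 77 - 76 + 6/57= -4463/19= -234.89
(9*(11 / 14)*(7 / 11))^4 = 6561 / 16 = 410.06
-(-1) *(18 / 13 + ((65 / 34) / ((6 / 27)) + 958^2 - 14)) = 811299829 / 884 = 917759.99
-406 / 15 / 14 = -29 / 15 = -1.93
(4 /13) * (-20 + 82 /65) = -4872 /845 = -5.77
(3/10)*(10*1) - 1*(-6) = 9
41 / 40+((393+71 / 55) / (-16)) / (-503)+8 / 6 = 199796 / 82995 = 2.41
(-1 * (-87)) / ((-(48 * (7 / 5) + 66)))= -145 / 222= -0.65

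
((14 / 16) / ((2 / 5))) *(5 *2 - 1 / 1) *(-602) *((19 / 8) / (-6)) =600495 / 128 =4691.37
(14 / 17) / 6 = 7 / 51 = 0.14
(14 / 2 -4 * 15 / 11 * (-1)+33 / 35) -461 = -172327 / 385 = -447.60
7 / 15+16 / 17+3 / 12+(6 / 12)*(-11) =-3919 / 1020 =-3.84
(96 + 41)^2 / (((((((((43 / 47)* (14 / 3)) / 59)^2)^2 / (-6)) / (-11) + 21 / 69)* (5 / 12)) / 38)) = 5624257.24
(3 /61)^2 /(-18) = -1 /7442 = -0.00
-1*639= -639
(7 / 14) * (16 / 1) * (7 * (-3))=-168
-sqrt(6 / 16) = -sqrt(6) / 4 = -0.61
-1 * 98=-98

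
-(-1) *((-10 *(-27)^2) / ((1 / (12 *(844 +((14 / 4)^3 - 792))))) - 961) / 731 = -8300626 / 731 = -11355.17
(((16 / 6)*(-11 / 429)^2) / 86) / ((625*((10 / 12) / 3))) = 8 / 68128125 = 0.00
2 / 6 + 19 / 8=2.71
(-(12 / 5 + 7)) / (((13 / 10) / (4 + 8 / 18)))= -3760 / 117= -32.14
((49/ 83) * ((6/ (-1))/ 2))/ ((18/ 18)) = -147/ 83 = -1.77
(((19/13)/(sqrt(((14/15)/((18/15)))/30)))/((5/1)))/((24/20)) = 19 * sqrt(210)/182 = 1.51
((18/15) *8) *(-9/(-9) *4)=192/5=38.40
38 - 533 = -495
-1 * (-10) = 10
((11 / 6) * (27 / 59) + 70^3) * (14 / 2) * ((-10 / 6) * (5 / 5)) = -1416593465 / 354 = -4001676.45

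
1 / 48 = 0.02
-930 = -930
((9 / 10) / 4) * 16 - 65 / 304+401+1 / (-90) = 5531851 / 13680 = 404.38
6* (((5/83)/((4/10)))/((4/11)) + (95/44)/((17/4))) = 343515/62084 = 5.53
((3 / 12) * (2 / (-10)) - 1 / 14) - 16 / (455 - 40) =-0.16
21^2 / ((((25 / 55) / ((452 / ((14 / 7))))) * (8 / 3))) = 1644489 / 20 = 82224.45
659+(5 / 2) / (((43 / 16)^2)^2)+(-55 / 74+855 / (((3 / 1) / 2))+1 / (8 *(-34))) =42261923260099 / 34406813264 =1228.30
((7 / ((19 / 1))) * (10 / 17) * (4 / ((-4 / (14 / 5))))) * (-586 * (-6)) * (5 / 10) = -344568 / 323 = -1066.77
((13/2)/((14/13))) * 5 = 845/28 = 30.18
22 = 22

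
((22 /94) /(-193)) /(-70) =11 /634970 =0.00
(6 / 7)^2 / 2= 0.37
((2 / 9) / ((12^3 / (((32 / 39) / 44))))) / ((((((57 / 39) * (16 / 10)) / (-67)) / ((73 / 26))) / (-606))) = 2469955 / 21127392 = 0.12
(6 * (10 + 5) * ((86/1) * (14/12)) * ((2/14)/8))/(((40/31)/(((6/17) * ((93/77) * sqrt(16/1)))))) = 1115721/5236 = 213.09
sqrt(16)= 4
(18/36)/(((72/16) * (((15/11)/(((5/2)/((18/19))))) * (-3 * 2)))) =-209/5832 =-0.04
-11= -11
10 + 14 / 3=44 / 3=14.67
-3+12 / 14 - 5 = -50 / 7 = -7.14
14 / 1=14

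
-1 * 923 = -923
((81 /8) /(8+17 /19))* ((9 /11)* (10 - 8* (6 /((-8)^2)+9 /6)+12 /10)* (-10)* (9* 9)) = 34779861 /29744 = 1169.31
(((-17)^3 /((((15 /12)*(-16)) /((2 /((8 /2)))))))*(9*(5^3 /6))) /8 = 2878.71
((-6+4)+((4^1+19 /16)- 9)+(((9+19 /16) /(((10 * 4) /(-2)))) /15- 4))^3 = -105575672020447 /110592000000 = -954.64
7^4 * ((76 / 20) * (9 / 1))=410571 / 5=82114.20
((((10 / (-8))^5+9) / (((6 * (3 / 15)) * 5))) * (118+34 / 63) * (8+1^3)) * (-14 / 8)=-11371897 / 6144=-1850.89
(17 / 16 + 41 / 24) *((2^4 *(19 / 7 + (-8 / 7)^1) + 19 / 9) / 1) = 32623 / 432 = 75.52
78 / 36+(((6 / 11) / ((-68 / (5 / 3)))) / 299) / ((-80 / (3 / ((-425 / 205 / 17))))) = 58149151 / 26838240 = 2.17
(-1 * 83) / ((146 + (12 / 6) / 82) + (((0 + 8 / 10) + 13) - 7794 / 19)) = 323285 / 975254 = 0.33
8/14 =4/7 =0.57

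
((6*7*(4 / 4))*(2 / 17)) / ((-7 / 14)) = -168 / 17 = -9.88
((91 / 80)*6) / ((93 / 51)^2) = 78897 / 38440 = 2.05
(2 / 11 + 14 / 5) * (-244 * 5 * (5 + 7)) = -43653.82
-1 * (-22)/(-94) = -0.23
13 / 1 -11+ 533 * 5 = 2667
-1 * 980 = -980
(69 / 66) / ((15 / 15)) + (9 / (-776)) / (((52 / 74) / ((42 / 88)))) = 921103 / 887744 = 1.04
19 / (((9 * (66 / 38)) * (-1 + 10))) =361 / 2673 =0.14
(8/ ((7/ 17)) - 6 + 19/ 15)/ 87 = 1543/ 9135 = 0.17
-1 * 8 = -8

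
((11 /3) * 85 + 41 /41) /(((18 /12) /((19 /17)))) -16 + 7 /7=33349 /153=217.97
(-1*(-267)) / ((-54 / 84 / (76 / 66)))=-478.26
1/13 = 0.08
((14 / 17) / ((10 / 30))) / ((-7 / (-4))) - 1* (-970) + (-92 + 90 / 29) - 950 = -33270 / 493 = -67.48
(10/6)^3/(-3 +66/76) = -2.17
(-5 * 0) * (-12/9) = 0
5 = 5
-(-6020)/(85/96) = 6799.06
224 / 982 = 112 / 491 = 0.23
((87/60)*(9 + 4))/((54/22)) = 4147/540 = 7.68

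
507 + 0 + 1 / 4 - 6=2005 / 4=501.25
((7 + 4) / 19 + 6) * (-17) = -111.84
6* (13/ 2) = 39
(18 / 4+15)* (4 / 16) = 39 / 8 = 4.88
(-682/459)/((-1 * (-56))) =-341/12852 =-0.03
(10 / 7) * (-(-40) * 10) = 4000 / 7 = 571.43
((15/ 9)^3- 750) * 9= -20125/ 3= -6708.33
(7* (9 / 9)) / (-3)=-7 / 3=-2.33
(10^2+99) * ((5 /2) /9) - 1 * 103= -859 /18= -47.72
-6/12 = -1/2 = -0.50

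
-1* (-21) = 21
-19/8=-2.38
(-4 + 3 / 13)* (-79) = 3871 / 13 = 297.77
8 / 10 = 4 / 5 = 0.80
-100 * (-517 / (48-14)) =25850 / 17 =1520.59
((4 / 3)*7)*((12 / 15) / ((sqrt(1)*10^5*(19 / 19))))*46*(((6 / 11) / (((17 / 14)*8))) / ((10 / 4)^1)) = 1127 / 14609375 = 0.00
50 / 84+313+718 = 43327 / 42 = 1031.60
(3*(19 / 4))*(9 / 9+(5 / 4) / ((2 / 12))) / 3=323 / 8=40.38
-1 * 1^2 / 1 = -1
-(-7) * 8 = 56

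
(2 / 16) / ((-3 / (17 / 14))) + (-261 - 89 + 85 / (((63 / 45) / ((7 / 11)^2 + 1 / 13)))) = -169548341 / 528528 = -320.79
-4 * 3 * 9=-108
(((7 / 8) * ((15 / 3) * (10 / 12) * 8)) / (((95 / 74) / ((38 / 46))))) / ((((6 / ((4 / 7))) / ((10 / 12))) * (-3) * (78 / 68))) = -31450 / 72657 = -0.43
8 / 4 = 2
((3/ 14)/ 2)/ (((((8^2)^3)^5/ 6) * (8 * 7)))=9/ 970544990799738135520913391616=0.00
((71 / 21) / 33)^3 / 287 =357911 / 95517203859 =0.00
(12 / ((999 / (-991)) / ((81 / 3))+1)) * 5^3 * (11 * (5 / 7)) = 13626250 / 1113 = 12242.81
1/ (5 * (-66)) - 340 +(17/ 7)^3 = -36863653/ 113190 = -325.68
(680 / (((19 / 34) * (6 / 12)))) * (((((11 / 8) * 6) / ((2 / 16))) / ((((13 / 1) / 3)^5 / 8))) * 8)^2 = 48716736964853760 / 2619311345131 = 18599.06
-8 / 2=-4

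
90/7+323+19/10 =23643/70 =337.76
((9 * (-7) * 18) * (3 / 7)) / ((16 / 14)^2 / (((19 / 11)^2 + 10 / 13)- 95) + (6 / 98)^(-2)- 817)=427258881 / 483731372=0.88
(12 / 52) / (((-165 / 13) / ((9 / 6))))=-0.03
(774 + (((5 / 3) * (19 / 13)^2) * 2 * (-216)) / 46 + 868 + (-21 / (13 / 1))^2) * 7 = 11278.22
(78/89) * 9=702/89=7.89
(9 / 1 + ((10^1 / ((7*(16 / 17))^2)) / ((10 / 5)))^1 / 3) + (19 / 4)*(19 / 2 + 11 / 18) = 6442543 / 112896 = 57.07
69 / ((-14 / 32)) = -1104 / 7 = -157.71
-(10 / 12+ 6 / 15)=-37 / 30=-1.23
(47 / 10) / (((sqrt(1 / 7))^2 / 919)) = 302351 / 10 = 30235.10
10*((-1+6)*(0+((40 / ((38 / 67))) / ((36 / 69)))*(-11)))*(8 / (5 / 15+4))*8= -271216000 / 247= -1098040.49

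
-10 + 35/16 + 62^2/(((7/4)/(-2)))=-492907/112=-4400.96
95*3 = 285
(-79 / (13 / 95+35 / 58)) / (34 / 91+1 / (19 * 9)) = -1354709538 / 4817299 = -281.22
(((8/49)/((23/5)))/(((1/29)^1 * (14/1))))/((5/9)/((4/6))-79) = -3480/3699941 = -0.00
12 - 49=-37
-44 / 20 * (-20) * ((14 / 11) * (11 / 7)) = 88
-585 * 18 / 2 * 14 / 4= -36855 / 2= -18427.50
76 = 76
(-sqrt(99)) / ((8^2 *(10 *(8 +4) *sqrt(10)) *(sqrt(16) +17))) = -sqrt(110) / 537600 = -0.00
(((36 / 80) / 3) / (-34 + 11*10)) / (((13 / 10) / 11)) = 33 / 1976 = 0.02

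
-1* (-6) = 6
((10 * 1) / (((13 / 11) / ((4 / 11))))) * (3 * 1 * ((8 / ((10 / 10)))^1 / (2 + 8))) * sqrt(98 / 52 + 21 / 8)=24 * sqrt(12194) / 169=15.68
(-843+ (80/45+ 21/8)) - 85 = -923.60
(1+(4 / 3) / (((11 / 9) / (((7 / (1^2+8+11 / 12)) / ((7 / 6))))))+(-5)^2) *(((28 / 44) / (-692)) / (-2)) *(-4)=-17449 / 355861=-0.05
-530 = -530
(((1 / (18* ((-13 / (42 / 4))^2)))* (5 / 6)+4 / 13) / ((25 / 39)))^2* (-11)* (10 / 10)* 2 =-6.11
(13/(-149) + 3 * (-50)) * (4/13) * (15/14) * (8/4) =-1341780/13559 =-98.96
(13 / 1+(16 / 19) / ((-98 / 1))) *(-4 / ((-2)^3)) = 12095 / 1862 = 6.50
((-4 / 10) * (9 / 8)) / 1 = -9 / 20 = -0.45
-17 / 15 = -1.13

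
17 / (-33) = -17 / 33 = -0.52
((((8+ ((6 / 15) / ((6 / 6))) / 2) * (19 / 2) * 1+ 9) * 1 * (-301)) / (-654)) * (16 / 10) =523138 / 8175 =63.99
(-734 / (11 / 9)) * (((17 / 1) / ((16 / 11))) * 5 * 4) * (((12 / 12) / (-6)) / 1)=23396.25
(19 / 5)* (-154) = -2926 / 5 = -585.20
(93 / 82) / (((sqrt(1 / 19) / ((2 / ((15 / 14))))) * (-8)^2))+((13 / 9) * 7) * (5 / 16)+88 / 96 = 217 * sqrt(19) / 6560+587 / 144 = 4.22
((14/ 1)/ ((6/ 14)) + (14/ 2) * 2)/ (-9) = -140/ 27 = -5.19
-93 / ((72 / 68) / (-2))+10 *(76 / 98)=26963 / 147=183.42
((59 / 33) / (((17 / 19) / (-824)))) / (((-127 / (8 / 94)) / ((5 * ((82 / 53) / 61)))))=1514874560 / 10826052897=0.14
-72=-72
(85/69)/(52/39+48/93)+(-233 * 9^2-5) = -74678733/3956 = -18877.33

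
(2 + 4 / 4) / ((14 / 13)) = 39 / 14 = 2.79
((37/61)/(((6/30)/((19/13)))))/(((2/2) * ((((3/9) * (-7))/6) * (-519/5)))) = 105450/960323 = 0.11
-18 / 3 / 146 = -3 / 73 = -0.04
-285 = -285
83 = 83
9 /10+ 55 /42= 2.21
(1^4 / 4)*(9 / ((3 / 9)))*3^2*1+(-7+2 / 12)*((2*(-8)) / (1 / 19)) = 25657 / 12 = 2138.08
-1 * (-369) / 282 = 123 / 94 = 1.31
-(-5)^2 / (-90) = 5 / 18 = 0.28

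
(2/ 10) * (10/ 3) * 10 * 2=40/ 3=13.33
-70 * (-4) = 280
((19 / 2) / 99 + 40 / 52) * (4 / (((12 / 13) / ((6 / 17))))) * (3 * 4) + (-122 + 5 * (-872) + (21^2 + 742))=-108343 / 33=-3283.12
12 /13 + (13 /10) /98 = 11929 /12740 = 0.94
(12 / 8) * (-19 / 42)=-19 / 28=-0.68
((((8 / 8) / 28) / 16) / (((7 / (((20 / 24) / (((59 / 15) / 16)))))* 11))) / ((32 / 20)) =125 / 2035264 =0.00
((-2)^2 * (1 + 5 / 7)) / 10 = 24 / 35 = 0.69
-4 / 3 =-1.33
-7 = -7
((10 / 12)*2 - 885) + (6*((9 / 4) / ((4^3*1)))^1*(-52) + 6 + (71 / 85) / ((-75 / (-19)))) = -181170457 / 204000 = -888.09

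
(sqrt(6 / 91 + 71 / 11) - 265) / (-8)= 32.81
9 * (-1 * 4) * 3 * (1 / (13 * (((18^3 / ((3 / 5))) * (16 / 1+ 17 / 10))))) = -1 / 20709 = -0.00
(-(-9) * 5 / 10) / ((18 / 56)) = 14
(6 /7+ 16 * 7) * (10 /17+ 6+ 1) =101910 /119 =856.39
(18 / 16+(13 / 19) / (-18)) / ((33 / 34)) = 25279 / 22572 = 1.12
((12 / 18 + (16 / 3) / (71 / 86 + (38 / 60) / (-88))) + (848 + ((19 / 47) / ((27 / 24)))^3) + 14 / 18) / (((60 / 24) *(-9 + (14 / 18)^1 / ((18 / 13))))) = -24076232444446036 / 593340974416035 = -40.58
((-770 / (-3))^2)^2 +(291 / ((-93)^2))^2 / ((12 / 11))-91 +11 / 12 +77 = 649291429589972489 / 149610402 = 4339881591.86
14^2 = 196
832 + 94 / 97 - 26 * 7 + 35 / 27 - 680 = -27.73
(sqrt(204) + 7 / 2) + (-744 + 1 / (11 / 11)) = -1479 / 2 + 2 * sqrt(51) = -725.22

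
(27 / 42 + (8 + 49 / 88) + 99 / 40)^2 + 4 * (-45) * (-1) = 316.30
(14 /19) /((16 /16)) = 14 /19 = 0.74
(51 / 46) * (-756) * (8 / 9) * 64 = -47682.78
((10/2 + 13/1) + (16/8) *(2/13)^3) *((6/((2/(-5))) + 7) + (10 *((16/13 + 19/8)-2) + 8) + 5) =21660195/57122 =379.19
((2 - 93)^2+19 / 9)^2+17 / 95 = 68609929.86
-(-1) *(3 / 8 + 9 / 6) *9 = 135 / 8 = 16.88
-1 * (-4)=4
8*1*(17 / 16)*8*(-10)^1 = -680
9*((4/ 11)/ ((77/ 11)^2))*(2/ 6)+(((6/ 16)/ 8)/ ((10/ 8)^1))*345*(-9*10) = -5020689/ 4312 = -1164.35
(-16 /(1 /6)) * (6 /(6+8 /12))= -432 /5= -86.40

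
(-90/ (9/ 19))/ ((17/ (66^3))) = -54624240/ 17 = -3213190.59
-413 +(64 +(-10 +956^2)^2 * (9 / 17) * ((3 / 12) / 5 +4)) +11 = 152226268647271 / 85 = 1790897278203.19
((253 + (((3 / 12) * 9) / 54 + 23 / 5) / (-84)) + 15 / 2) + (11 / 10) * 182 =4643299 / 10080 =460.64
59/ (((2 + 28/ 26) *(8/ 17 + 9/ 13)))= 169507/ 10280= 16.49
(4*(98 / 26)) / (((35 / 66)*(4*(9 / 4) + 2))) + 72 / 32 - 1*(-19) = 6197 / 260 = 23.83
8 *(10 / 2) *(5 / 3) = 200 / 3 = 66.67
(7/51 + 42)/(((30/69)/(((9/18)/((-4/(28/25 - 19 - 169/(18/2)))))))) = 50959237/114750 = 444.09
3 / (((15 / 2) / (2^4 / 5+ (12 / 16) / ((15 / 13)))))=77 / 50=1.54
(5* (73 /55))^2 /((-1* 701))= -5329 /84821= -0.06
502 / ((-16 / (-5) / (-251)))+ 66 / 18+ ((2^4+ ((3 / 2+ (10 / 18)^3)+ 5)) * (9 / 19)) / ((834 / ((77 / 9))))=-1819252468433 / 46206936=-39371.85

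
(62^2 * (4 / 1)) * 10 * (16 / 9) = 2460160 / 9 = 273351.11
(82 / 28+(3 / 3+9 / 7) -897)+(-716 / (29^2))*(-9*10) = -815.16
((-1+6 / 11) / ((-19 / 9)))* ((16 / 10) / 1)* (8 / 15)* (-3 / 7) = -576 / 7315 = -0.08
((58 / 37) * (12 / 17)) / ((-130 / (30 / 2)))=-1044 / 8177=-0.13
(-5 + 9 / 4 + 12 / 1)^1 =37 / 4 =9.25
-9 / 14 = -0.64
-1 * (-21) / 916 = 21 / 916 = 0.02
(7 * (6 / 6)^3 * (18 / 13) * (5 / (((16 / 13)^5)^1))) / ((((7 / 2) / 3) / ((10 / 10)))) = 3855735 / 262144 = 14.71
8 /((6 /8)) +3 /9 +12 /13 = 11.92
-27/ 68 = -0.40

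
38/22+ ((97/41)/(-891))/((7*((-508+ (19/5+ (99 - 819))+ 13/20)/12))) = 3602897561/2085883569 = 1.73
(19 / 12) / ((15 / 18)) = 19 / 10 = 1.90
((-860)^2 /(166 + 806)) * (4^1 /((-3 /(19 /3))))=-14052400 /2187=-6425.42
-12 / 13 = -0.92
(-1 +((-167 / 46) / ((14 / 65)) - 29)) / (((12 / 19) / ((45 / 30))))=-573325 / 5152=-111.28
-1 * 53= -53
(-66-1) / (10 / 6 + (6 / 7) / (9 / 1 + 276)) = -133665 / 3331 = -40.13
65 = 65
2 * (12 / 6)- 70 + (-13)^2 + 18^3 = 5935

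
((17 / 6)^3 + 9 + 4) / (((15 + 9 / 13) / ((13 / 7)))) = 186407 / 44064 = 4.23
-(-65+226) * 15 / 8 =-2415 / 8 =-301.88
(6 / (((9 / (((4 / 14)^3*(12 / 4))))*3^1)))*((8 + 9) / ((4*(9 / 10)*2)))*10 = 3400 / 9261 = 0.37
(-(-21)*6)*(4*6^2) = 18144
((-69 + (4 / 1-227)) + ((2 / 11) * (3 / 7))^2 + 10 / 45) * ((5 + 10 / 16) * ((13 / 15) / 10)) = -20239999 / 142296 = -142.24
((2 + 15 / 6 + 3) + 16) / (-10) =-47 / 20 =-2.35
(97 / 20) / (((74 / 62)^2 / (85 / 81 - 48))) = -354504251 / 2217780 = -159.85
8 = 8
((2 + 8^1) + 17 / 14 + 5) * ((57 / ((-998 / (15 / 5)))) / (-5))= 38817 / 69860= 0.56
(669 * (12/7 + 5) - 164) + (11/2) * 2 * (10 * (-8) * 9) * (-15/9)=122695/7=17527.86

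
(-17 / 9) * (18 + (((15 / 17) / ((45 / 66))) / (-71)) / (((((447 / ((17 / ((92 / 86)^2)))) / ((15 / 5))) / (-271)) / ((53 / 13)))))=-49490285165 / 1309532094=-37.79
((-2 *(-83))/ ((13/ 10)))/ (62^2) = 415/ 12493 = 0.03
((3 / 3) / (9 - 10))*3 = -3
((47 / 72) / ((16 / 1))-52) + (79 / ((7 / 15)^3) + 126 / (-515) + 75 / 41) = 6065224305059 / 8343296640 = 726.96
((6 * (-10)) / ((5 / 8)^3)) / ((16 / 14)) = -5376 / 25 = -215.04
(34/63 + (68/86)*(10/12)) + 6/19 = 77947/51471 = 1.51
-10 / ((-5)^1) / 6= 1 / 3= 0.33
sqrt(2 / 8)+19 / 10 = 2.40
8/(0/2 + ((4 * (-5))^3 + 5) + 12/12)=-4/3997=-0.00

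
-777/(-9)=259/3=86.33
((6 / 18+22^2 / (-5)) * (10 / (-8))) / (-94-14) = -1447 / 1296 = -1.12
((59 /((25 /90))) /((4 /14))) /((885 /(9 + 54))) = 1323 /25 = 52.92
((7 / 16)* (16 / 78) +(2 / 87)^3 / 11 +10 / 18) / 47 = 121530595 / 8851597326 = 0.01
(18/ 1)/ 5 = 18/ 5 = 3.60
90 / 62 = 45 / 31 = 1.45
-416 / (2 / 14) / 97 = -2912 / 97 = -30.02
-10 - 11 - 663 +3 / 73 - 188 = -63653 / 73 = -871.96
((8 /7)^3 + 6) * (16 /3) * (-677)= -27838240 /1029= -27053.68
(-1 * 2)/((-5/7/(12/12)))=14/5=2.80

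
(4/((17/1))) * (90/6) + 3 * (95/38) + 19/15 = 6271/510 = 12.30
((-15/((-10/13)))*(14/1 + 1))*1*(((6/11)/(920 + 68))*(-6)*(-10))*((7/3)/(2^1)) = 4725/418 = 11.30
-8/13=-0.62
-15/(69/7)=-35/23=-1.52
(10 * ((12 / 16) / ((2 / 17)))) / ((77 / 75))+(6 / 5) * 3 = 101169 / 1540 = 65.69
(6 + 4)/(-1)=-10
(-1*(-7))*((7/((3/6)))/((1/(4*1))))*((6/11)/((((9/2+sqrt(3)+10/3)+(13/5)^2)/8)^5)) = 6.04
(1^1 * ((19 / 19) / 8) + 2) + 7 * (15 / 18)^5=38399 / 7776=4.94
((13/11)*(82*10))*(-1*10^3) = -10660000/11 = -969090.91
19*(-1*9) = -171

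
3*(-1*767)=-2301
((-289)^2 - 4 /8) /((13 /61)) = 10189501 /26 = 391903.88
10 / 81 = 0.12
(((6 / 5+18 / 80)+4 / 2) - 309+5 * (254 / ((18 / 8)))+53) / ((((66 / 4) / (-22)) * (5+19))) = -112273 / 6480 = -17.33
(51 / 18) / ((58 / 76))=323 / 87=3.71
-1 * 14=-14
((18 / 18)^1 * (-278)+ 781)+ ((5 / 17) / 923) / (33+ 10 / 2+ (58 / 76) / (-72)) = 503.00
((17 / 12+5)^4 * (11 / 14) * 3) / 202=55240493 / 2792448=19.78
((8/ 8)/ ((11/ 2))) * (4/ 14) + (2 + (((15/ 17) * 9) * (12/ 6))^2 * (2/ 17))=12002854/ 378301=31.73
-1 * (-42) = 42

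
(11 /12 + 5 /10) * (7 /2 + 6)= 323 /24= 13.46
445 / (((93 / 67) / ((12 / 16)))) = 29815 / 124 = 240.44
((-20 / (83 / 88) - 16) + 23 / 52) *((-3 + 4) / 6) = -52889 / 8632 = -6.13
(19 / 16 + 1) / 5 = 7 / 16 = 0.44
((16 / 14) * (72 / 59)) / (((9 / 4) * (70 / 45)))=1152 / 2891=0.40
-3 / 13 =-0.23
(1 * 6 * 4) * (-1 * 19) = -456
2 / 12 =1 / 6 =0.17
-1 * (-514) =514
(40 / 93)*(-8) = -320 / 93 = -3.44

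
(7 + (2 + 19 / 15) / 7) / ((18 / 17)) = 952 / 135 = 7.05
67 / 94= 0.71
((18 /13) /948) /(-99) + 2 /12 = 5648 /33891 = 0.17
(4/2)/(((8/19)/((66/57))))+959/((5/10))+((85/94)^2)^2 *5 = 150438065581/78074896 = 1926.84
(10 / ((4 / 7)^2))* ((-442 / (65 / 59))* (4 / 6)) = -49147 / 6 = -8191.17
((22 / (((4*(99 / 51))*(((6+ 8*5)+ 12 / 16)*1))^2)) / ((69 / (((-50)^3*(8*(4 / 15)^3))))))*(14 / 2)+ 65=1443429005 / 22316877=64.68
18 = 18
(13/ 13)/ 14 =1/ 14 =0.07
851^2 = 724201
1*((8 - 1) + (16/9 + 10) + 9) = 250/9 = 27.78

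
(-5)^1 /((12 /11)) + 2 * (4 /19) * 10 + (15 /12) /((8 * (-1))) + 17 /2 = 14539 /1824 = 7.97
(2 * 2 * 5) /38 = 10 /19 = 0.53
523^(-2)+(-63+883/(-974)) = -17025811631/266417246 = -63.91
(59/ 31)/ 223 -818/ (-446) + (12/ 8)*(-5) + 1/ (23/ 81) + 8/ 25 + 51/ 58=-107935357/ 115274275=-0.94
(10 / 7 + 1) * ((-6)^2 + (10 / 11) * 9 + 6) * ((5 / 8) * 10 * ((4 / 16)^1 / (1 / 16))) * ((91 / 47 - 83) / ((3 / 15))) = -1234907.43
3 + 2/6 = 10/3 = 3.33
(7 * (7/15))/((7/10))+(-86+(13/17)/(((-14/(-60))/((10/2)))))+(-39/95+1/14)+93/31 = -4224851/67830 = -62.29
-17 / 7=-2.43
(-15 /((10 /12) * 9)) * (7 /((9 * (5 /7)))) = -98 /45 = -2.18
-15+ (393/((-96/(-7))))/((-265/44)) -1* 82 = -101.76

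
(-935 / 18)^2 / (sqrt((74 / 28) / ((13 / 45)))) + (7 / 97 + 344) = 33375 / 97 + 174845 * sqrt(33670) / 35964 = 1236.16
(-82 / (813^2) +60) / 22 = 2.73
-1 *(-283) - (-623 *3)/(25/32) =66883/25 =2675.32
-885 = -885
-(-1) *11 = 11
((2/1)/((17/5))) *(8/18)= 40/153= 0.26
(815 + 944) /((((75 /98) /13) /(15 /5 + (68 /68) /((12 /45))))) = 10084347 /50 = 201686.94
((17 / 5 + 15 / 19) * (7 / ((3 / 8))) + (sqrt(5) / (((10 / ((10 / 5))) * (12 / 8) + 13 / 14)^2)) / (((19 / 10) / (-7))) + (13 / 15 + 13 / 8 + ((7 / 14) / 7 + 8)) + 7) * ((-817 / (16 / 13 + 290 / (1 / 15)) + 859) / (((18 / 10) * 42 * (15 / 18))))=707149711031 / 541676016 - 3967331795 * sqrt(5) / 5611828011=1303.90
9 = 9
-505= -505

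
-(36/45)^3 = -0.51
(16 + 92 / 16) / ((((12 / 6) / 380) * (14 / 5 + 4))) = 41325 / 68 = 607.72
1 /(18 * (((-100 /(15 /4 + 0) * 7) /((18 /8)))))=-3 /4480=-0.00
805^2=648025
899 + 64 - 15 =948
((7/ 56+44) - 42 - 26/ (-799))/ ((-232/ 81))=-0.75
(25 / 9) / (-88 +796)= 25 / 6372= 0.00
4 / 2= 2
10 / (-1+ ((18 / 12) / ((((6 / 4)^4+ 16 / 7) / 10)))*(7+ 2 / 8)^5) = 526720 / 2153617973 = 0.00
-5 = -5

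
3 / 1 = 3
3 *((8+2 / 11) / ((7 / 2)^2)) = 1080 / 539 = 2.00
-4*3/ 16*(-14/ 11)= 21/ 22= 0.95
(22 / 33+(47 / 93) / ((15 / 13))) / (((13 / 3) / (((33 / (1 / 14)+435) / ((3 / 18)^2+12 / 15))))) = 1275948 / 4619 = 276.24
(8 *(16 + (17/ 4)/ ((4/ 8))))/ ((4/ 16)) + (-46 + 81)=819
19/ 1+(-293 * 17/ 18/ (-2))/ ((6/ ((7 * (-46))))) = -799889/ 108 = -7406.38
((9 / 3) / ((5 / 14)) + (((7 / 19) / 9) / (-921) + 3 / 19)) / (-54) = -3369461 / 21261285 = -0.16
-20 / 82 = -10 / 41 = -0.24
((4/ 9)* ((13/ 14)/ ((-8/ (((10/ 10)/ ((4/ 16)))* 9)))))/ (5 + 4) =-13/ 63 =-0.21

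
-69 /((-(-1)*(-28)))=69 /28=2.46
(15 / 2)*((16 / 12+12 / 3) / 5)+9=17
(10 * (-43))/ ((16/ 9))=-1935/ 8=-241.88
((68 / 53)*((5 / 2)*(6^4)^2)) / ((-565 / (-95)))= 5425159680 / 5989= 905854.01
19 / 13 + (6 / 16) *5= 347 / 104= 3.34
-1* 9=-9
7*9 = 63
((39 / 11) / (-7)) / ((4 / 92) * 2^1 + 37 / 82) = -73554 / 78155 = -0.94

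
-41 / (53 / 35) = -1435 / 53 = -27.08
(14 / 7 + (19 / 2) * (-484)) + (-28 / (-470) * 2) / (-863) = -932091808 / 202805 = -4596.00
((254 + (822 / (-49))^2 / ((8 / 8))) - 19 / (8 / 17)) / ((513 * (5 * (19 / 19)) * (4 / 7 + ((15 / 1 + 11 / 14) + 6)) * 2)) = 9508781 / 2203006680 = 0.00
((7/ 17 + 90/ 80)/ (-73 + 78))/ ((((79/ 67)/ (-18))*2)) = -126027/ 53720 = -2.35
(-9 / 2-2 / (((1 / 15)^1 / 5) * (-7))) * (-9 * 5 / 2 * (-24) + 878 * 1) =168033 / 7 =24004.71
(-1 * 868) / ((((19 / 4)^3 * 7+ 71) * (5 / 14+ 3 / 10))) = -1944320 / 1208811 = -1.61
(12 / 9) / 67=4 / 201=0.02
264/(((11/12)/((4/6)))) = 192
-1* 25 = -25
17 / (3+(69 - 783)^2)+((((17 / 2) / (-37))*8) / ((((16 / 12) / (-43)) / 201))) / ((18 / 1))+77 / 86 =537547386617 / 811090209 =662.75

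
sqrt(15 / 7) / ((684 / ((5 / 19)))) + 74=5*sqrt(105) / 90972 + 74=74.00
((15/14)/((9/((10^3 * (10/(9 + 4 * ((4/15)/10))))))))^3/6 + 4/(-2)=122069656796530754/327851734623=372331.89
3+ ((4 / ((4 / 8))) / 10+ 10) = 69 / 5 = 13.80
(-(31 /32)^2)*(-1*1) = 961 /1024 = 0.94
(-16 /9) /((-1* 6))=0.30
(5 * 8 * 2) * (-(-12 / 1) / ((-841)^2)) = 960 / 707281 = 0.00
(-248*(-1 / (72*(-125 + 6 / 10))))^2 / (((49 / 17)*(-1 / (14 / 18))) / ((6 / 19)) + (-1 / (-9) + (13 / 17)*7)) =-0.00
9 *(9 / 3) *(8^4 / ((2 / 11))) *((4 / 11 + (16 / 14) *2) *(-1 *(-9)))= 101523456 / 7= 14503350.86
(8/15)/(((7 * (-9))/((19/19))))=-8/945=-0.01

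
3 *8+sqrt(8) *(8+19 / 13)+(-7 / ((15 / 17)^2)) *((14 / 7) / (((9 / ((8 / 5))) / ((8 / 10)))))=1085528 / 50625+246 *sqrt(2) / 13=48.20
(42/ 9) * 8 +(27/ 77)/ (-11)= 37.30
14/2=7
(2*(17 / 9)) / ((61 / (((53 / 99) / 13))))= 1802 / 706563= 0.00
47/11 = 4.27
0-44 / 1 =-44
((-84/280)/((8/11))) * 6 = -99/40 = -2.48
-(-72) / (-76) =-18 / 19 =-0.95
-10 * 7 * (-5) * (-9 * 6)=-18900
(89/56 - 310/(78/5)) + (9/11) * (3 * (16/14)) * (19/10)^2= -4898347/600600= -8.16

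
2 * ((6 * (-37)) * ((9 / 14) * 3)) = -5994 / 7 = -856.29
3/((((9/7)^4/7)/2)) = 33614/2187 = 15.37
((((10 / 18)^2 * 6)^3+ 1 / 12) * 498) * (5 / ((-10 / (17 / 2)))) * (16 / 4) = -54470.17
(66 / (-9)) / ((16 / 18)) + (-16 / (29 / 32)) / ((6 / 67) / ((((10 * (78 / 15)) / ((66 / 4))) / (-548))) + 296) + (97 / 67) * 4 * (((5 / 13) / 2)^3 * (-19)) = -9.10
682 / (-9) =-682 / 9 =-75.78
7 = 7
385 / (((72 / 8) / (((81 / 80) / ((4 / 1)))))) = 693 / 64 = 10.83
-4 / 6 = -2 / 3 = -0.67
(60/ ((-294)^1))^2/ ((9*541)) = 100/ 11690469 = 0.00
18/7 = 2.57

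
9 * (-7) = -63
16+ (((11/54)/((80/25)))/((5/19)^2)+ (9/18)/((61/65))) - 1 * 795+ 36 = -195412729/263520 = -741.55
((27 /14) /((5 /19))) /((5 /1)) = 513 /350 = 1.47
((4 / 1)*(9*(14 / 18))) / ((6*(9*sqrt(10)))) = 7*sqrt(10) / 135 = 0.16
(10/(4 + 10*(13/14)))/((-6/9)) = -35/31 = -1.13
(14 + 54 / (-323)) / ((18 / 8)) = 17872 / 2907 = 6.15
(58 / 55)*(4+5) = 522 / 55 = 9.49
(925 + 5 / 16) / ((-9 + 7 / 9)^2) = 1199205 / 87616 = 13.69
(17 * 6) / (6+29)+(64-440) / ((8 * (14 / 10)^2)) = -5161 / 245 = -21.07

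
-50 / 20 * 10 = -25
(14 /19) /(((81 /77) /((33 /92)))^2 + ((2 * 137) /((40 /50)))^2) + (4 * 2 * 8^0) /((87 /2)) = 3529150848536 /19189102385793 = 0.18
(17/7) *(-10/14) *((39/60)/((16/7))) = -221/448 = -0.49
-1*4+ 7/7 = -3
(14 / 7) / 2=1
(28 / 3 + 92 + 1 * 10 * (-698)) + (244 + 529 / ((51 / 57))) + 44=-305971 / 51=-5999.43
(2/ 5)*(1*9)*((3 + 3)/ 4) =27/ 5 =5.40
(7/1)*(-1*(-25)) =175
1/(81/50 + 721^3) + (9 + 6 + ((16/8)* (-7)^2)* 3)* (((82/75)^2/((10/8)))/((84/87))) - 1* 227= 97219132609955653/1229830096096875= 79.05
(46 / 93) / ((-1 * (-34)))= 23 / 1581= 0.01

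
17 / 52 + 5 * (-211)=-54843 / 52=-1054.67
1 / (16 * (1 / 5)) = 5 / 16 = 0.31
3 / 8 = 0.38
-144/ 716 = -36/ 179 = -0.20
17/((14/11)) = 187/14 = 13.36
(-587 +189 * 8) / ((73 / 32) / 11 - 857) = -325600 / 301591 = -1.08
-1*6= -6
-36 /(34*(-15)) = 6 /85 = 0.07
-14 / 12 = -7 / 6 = -1.17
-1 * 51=-51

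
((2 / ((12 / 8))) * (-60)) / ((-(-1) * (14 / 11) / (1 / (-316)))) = 110 / 553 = 0.20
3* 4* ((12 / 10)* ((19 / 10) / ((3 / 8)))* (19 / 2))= 17328 / 25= 693.12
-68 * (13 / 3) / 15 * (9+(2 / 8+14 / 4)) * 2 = -500.93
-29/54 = -0.54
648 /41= 15.80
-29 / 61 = -0.48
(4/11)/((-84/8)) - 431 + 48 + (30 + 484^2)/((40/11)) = 295890743/4620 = 64045.62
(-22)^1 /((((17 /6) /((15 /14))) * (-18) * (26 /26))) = 55 /119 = 0.46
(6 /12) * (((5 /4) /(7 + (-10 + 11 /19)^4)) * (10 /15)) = 651605 /12330455136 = 0.00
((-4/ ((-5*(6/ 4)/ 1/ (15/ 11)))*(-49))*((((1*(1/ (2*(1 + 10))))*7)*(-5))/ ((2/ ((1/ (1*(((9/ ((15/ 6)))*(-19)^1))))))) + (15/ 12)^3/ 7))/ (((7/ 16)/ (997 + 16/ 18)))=-4399342850/ 186219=-23624.56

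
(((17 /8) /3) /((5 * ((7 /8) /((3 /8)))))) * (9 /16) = 153 /4480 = 0.03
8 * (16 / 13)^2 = 2048 / 169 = 12.12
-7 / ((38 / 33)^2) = -7623 / 1444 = -5.28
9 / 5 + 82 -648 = -2821 / 5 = -564.20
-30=-30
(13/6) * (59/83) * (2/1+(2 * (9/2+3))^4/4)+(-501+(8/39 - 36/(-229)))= 37548147589/1976728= 18995.10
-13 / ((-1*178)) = 0.07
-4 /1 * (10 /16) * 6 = -15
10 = 10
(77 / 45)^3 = 456533 / 91125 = 5.01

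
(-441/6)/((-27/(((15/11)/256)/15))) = 49/50688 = 0.00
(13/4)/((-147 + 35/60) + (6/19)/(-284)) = -52611/2370211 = -0.02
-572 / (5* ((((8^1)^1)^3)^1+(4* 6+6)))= -286 / 1355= -0.21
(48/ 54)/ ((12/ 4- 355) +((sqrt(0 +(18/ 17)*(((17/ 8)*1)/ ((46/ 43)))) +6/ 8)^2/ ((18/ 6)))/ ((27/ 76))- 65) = -252598880/ 117786815793- 27968*sqrt(1978)/ 117786815793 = -0.00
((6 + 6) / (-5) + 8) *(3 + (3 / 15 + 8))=1568 / 25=62.72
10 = 10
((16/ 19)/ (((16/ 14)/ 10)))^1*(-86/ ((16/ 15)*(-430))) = 1.38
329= 329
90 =90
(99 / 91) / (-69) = -33 / 2093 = -0.02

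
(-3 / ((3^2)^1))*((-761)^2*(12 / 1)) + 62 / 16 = -2316480.12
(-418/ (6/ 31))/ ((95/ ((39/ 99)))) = -403/ 45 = -8.96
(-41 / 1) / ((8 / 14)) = -287 / 4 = -71.75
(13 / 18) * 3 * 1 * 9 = 39 / 2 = 19.50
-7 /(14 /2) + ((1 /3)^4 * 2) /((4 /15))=-49 /54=-0.91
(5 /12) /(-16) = -5 /192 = -0.03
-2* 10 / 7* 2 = -40 / 7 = -5.71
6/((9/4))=8/3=2.67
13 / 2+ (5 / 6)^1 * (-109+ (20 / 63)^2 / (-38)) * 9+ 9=-802.02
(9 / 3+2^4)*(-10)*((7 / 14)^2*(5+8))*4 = -2470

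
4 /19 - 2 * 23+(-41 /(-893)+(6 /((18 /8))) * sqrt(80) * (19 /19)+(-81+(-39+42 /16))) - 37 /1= -176.27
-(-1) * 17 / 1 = 17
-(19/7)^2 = -361/49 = -7.37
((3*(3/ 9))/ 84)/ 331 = 1/ 27804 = 0.00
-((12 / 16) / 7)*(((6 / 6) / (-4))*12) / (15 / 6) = 9 / 70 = 0.13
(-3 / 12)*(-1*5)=5 / 4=1.25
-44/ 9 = -4.89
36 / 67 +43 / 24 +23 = 40729 / 1608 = 25.33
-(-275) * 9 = 2475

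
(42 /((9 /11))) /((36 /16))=616 /27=22.81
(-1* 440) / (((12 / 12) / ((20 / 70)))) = -880 / 7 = -125.71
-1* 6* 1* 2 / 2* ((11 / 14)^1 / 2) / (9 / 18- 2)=11 / 7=1.57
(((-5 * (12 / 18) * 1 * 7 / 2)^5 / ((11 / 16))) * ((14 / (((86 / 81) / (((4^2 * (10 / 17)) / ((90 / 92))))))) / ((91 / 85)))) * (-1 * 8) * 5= 247399040000000 / 166023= 1490149196.20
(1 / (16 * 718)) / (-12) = -0.00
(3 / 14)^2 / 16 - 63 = -197559 / 3136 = -63.00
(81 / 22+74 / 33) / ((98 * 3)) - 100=-1940009 / 19404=-99.98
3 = 3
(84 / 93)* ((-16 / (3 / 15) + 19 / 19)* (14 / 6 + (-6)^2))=-254380 / 93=-2735.27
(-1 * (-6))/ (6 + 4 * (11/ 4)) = 6/ 17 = 0.35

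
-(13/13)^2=-1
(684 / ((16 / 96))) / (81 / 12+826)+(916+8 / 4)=922.93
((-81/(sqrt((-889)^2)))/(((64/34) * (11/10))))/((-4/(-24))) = -20655/78232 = -0.26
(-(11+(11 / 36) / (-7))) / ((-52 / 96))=5522 / 273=20.23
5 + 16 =21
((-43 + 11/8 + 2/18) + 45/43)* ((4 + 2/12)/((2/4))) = -3132175/9288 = -337.23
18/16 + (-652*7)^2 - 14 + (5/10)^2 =166640667/8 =20830083.38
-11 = -11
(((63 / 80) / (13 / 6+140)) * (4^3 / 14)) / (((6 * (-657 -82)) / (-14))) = 252 / 3151835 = 0.00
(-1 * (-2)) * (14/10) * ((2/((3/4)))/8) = 14/15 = 0.93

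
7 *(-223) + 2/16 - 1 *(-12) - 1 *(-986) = -4503/8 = -562.88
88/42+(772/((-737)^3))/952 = 85553152387/40832186406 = 2.10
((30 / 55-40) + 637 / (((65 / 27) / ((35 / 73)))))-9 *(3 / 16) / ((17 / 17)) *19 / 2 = 1834109 / 25696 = 71.38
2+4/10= 12/5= 2.40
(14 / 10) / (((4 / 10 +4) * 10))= 7 / 220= 0.03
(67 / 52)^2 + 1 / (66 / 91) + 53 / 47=17474239 / 4193904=4.17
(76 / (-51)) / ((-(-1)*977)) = -76 / 49827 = -0.00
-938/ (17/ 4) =-3752/ 17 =-220.71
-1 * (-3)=3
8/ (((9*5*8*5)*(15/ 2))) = 2/ 3375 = 0.00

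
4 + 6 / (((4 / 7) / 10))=109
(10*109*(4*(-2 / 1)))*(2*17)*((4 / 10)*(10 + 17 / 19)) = -24548544 / 19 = -1292028.63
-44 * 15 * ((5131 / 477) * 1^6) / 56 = -40315 / 318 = -126.78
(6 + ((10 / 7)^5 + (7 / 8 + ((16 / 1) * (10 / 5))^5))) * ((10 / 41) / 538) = 22557982166885 / 1482915224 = 15211.92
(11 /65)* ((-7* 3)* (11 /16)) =-2541 /1040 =-2.44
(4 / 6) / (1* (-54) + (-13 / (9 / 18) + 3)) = -2 / 231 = -0.01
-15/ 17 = -0.88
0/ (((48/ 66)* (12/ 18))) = 0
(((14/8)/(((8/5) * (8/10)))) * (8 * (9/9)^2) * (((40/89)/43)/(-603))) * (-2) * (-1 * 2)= -1750/2307681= -0.00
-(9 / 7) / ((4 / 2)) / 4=-9 / 56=-0.16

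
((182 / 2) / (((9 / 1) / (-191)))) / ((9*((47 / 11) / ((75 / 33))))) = -434525 / 3807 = -114.14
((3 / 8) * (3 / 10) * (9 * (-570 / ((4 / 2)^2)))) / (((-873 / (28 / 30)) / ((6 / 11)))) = 3591 / 42680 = 0.08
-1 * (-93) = 93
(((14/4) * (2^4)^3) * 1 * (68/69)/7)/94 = 21.47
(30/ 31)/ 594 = 5/ 3069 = 0.00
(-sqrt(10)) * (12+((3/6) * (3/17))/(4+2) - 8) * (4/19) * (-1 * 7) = 18.71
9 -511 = -502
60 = 60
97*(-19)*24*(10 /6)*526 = -38776720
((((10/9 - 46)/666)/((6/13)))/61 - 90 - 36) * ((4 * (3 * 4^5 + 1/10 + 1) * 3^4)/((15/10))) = -8494803030436/101565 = -83639078.72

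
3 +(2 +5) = 10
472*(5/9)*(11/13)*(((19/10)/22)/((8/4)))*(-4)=-4484/117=-38.32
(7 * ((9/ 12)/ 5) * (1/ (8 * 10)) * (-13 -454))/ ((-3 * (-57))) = -3269/ 91200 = -0.04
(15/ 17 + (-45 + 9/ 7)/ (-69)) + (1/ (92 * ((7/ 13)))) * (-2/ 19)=157441/ 104006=1.51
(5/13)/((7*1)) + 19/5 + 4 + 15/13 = 4099/455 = 9.01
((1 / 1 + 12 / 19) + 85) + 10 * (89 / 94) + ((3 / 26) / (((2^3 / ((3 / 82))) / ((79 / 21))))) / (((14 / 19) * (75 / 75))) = 96.10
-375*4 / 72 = -125 / 6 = -20.83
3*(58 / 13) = 174 / 13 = 13.38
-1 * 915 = -915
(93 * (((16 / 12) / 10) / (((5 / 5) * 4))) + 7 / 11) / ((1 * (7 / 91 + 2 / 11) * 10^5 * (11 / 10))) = 5343 / 40700000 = 0.00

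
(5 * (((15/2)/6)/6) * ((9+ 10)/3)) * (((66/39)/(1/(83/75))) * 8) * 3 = 296.53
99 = 99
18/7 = 2.57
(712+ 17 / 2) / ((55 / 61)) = 7991 / 10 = 799.10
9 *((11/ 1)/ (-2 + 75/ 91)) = -9009/ 107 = -84.20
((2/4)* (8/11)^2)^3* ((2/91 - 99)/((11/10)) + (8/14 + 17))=-2375057408/1773332561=-1.34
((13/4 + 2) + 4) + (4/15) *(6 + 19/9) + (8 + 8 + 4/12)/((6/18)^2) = 85543/540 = 158.41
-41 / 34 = -1.21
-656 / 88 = -82 / 11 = -7.45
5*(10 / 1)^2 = 500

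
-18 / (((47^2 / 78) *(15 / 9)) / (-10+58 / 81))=832 / 235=3.54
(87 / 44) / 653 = 87 / 28732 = 0.00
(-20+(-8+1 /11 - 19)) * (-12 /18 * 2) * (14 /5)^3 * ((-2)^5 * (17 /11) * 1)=-1027002368 /15125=-67900.98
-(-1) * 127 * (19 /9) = 2413 /9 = 268.11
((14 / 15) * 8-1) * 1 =97 / 15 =6.47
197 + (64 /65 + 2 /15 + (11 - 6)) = 39608 /195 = 203.12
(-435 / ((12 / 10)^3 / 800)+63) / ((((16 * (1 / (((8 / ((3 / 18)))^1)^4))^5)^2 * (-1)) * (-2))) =-6986813637986028619675671772148368520661493741082189881438576287154176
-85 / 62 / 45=-17 / 558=-0.03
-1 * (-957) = 957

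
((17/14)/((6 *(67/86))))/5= 731/14070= 0.05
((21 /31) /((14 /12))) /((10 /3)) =27 /155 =0.17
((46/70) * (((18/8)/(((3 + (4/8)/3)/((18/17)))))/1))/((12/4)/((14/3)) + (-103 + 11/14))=-621/127585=-0.00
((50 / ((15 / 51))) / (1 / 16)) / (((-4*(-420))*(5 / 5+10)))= 34 / 231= 0.15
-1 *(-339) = 339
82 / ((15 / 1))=82 / 15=5.47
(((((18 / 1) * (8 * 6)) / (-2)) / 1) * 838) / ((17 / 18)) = -6516288 / 17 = -383311.06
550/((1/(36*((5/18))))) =5500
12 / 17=0.71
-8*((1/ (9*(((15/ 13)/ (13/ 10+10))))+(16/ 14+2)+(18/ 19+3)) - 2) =-4437308/ 89775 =-49.43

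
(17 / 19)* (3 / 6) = 17 / 38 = 0.45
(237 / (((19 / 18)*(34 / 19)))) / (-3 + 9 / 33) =-7821 / 170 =-46.01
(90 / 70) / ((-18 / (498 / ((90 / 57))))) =-1577 / 70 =-22.53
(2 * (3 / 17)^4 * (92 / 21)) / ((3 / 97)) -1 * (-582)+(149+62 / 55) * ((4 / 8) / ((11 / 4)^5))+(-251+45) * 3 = -35.25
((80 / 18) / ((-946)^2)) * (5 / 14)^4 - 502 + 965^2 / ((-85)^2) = -4170446127374227 / 11177502629832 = -373.11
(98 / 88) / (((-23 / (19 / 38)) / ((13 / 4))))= -637 / 8096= -0.08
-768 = -768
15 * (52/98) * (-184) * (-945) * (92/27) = 33009600/7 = 4715657.14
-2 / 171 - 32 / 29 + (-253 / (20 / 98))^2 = 762126382031 / 495900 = 1536854.97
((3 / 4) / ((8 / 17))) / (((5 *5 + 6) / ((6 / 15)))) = 0.02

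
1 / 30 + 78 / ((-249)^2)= 2383 / 68890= 0.03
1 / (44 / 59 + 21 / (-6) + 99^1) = 118 / 11357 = 0.01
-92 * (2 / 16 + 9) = -839.50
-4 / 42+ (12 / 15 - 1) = -31 / 105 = -0.30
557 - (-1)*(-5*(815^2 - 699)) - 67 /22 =-72975673 /22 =-3317076.05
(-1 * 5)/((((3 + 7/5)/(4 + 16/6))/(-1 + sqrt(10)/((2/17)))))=250/33- 2125 * sqrt(10)/33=-196.06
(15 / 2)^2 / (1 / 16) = 900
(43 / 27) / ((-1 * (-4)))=43 / 108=0.40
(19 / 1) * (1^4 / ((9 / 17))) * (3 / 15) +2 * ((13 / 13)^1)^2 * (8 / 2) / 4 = 413 / 45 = 9.18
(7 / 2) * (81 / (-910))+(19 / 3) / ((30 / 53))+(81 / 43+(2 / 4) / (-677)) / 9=755214313 / 68119740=11.09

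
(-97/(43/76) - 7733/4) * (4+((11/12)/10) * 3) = -61903197/6880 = -8997.56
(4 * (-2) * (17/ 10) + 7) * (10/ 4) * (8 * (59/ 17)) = -7788/ 17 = -458.12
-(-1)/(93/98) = 98/93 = 1.05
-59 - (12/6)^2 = -63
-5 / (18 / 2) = -5 / 9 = -0.56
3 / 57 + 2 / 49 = 87 / 931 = 0.09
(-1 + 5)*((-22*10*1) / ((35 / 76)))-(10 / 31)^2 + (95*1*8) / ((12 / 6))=-10298776 / 6727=-1530.96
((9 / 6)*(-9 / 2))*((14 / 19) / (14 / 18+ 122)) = -1701 / 41990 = -0.04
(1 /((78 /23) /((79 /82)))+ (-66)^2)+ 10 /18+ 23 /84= 292615025 /67158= 4357.11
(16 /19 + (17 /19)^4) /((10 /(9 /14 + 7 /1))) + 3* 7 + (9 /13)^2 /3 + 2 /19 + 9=19362767611 /616678972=31.40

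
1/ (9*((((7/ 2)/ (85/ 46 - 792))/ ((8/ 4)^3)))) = -290776/ 1449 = -200.67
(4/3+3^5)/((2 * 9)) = 733/54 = 13.57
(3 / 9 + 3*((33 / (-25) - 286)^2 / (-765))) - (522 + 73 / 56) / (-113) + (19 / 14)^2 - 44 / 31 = -23223593995813 / 72949975000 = -318.35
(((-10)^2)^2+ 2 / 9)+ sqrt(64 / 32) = sqrt(2)+ 90002 / 9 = 10001.64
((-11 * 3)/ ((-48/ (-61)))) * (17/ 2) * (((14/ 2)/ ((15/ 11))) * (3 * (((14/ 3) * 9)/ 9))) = -6148373/ 240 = -25618.22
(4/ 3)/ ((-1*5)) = -4/ 15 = -0.27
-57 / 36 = -19 / 12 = -1.58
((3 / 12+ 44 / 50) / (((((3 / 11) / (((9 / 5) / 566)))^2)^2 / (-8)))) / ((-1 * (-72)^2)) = 1654433 / 51313983368000000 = 0.00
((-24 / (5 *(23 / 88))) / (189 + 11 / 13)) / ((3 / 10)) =-4576 / 14191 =-0.32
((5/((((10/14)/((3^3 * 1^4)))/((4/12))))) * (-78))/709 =-4914/709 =-6.93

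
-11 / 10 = -1.10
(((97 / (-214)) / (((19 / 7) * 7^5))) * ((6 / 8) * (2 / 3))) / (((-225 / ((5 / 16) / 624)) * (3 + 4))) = 97 / 61405130142720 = 0.00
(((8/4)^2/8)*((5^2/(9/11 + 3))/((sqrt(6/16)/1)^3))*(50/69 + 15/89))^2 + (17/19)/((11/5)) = 15254673106700695/93848391717003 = 162.55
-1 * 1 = -1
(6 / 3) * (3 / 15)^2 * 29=58 / 25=2.32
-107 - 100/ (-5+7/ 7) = -82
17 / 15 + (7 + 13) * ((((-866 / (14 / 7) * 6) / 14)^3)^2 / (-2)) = -720686132637799330117 / 1764735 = -408382070190594.81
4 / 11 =0.36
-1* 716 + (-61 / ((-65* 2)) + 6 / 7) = -650353 / 910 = -714.67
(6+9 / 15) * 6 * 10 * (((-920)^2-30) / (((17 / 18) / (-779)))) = -4699648855440 / 17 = -276449932672.94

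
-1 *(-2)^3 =8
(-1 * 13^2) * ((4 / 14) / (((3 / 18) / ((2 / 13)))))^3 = -13824 / 4459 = -3.10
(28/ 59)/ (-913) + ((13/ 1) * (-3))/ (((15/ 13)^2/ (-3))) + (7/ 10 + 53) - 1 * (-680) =2212801093/ 2693350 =821.58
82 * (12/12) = 82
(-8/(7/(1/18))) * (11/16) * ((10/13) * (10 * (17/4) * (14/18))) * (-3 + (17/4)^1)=-23375/16848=-1.39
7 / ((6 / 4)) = 14 / 3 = 4.67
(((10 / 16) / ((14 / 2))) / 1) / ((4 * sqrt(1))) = 5 / 224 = 0.02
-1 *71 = -71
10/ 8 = 5/ 4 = 1.25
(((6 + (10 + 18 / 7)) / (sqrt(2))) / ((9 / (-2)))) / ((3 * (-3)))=130 * sqrt(2) / 567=0.32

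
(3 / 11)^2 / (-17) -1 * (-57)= 117240 / 2057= 57.00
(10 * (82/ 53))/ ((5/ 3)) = 492/ 53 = 9.28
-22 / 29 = -0.76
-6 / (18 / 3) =-1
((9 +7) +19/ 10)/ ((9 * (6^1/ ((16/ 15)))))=716/ 2025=0.35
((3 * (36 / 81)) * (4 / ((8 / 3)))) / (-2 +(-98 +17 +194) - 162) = -0.04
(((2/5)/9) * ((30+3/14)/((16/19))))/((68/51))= 2679/2240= 1.20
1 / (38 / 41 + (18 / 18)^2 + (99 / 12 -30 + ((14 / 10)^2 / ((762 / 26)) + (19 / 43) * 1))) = -67170300 / 1297356301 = -0.05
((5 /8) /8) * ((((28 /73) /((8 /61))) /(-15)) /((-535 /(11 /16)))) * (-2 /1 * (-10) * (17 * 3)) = 79849 /3999232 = 0.02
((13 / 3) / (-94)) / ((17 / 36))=-78 / 799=-0.10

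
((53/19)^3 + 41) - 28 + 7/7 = 244903/6859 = 35.71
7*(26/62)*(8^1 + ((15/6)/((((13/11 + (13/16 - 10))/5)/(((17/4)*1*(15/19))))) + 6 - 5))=11.04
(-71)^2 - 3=5038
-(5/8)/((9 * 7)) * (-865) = 4325/504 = 8.58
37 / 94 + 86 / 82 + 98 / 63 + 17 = 693649 / 34686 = 20.00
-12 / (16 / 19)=-57 / 4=-14.25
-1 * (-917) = 917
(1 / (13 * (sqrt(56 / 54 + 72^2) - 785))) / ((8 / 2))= -21195 / 857900108 - 3 * sqrt(104997) / 428950054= -0.00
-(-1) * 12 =12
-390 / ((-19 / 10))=3900 / 19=205.26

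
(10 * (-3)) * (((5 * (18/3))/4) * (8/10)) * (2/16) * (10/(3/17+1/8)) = -30600/41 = -746.34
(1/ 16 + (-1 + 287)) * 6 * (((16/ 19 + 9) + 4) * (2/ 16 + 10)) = 292511493/ 1216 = 240552.21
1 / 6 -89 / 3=-59 / 2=-29.50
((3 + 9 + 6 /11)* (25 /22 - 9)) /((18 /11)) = -3979 /66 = -60.29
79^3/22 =493039/22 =22410.86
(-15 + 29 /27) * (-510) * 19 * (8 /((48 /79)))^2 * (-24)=-561449605.93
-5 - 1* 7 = -12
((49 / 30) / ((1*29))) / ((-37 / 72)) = -588 / 5365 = -0.11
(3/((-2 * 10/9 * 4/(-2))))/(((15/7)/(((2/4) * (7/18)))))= 49/800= 0.06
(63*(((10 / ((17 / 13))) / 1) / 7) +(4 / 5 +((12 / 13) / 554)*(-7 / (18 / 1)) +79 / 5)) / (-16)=-19609997 / 3673020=-5.34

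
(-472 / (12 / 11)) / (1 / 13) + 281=-16031 / 3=-5343.67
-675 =-675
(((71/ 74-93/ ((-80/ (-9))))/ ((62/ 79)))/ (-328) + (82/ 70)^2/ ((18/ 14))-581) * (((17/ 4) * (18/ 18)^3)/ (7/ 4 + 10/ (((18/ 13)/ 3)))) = -186924689951771/ 1776040492800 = -105.25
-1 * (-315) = 315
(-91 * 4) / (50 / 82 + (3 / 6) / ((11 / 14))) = -82082 / 281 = -292.11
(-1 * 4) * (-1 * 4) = 16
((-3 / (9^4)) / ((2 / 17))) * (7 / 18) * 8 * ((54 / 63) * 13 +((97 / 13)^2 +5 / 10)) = -100283 / 123201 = -0.81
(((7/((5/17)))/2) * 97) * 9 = 103887/10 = 10388.70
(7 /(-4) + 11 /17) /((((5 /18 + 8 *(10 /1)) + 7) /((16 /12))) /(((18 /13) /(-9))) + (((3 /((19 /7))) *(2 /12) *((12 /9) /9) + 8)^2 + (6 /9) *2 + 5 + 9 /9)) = 78950700 /25319146333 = 0.00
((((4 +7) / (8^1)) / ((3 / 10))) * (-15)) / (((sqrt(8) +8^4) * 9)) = -35200 / 18874359 +275 * sqrt(2) / 301989744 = -0.00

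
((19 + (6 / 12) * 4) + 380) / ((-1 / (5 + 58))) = -25263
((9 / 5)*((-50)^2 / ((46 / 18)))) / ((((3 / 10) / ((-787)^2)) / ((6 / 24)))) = 20903703750 / 23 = 908856684.78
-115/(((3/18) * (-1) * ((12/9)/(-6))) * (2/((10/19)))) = -15525/19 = -817.11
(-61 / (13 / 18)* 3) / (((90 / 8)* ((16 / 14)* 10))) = -1281 / 650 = -1.97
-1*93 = -93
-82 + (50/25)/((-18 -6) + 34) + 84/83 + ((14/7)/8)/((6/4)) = -200747/2490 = -80.62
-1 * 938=-938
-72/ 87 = -24/ 29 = -0.83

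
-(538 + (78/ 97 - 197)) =-33155/ 97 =-341.80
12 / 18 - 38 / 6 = -17 / 3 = -5.67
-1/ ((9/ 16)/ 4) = -64/ 9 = -7.11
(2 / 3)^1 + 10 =32 / 3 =10.67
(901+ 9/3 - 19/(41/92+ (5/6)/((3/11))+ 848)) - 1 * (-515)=1000440285/705043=1418.98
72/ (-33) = -24/ 11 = -2.18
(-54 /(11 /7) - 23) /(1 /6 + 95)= -3786 /6281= -0.60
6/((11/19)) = 114/11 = 10.36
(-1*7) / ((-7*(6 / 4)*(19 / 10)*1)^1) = 20 / 57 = 0.35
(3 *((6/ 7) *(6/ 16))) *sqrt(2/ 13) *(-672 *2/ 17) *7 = -9072 *sqrt(26)/ 221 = -209.31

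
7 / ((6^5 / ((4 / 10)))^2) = 7 / 377913600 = 0.00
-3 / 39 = -1 / 13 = -0.08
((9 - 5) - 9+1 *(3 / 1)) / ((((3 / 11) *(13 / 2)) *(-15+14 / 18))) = 33 / 416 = 0.08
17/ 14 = 1.21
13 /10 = 1.30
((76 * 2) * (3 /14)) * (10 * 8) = 18240 /7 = 2605.71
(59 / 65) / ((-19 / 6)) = -354 / 1235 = -0.29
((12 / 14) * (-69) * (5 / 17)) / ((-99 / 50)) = 8.79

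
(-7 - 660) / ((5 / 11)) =-7337 / 5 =-1467.40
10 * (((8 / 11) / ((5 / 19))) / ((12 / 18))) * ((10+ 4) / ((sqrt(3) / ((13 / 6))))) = 13832 * sqrt(3) / 33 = 725.99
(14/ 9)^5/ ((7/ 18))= 153664/ 6561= 23.42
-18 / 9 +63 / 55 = -0.85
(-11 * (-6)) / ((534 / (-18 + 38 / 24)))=-2167 / 1068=-2.03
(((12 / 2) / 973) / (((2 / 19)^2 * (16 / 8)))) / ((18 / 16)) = 722 / 2919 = 0.25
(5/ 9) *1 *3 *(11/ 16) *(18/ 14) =165/ 112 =1.47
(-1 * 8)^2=64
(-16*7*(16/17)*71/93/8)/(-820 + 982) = -7952/128061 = -0.06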